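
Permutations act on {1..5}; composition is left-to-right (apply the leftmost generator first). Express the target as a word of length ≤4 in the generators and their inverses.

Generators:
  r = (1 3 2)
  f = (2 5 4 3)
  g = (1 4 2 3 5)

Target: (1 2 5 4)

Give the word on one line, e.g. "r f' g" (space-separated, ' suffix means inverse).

f r'

  after f: (2 5 4 3)
  after r': (1 2 5 4)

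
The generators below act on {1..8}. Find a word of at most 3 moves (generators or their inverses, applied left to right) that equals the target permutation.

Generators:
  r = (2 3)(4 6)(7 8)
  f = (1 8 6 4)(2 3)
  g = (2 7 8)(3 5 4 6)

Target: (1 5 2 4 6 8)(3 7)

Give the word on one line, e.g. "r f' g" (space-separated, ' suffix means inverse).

f' g' r'

  after f': (1 4 6 8)(2 3)
  after g': (1 5 3 8)(2 6 7)
  after r': (1 5 2 4 6 8)(3 7)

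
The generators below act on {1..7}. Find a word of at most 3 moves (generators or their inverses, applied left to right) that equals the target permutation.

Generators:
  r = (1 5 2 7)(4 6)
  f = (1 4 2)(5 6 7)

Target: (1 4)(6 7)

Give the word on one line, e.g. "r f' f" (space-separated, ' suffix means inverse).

  after r': (1 7 2 5)(4 6)
  after f': (1 6)(2 7 4 5)
  after r': (1 4)(6 7)

r' f' r'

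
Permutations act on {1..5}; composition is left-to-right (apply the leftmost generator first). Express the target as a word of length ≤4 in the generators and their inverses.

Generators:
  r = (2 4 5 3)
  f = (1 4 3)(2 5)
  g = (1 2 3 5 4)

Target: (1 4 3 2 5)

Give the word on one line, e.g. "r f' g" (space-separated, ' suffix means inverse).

f r' f r'

  after f: (1 4 3)(2 5)
  after r': (1 2 4 5 3)
  after f: (1 5)(2 3 4)
  after r': (1 4 3 2 5)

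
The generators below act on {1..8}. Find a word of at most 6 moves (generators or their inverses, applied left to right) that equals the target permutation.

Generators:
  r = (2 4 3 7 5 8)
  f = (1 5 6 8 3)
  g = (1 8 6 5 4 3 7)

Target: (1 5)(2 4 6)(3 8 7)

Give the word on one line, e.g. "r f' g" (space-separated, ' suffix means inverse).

f r f' f'

  after f: (1 5 6 8 3)
  after r: (1 8 7 5 6 2 4 3)
  after f': (1 6 2 4 8 7)
  after f': (1 5)(2 4 6)(3 8 7)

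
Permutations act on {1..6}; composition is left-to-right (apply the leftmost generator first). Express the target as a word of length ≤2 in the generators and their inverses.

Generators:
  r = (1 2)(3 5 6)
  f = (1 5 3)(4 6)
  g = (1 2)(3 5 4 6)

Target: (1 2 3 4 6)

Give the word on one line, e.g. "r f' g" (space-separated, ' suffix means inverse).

r' f'

  after r': (1 2)(3 6 5)
  after f': (1 2 3 4 6)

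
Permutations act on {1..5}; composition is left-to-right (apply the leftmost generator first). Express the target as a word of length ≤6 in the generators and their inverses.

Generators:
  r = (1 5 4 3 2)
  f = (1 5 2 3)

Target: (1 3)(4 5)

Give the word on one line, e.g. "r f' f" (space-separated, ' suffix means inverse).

r' f' r' f'

  after r': (1 2 3 4 5)
  after f': (1 5 3 4)
  after r': (2 3 5 4)
  after f': (1 3)(4 5)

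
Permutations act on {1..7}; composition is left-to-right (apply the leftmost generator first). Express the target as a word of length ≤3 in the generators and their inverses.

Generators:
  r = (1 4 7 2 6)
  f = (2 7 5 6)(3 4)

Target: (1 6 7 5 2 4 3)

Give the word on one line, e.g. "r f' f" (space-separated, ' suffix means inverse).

  after f: (2 7 5 6)(3 4)
  after r': (1 6 7 5 2 4 3)

f r'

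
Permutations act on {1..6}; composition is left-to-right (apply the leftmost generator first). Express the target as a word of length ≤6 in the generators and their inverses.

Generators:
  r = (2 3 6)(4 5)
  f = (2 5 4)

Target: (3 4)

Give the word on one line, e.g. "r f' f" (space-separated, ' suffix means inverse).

  after r: (2 3 6)(4 5)
  after r: (2 6 3)
  after f: (2 6 3 5 4)
  after r: (3 4)

r r f r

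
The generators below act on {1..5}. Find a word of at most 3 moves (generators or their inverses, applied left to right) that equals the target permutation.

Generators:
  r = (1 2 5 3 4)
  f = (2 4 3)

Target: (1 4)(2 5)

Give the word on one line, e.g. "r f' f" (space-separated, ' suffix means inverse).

f f r'

  after f: (2 4 3)
  after f: (2 3 4)
  after r': (1 4)(2 5)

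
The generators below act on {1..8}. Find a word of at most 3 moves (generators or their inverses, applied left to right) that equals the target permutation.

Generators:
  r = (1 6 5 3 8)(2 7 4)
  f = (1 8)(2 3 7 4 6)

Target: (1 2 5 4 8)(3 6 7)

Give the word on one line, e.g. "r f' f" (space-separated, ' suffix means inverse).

f r' f'

  after f: (1 8)(2 3 7 4 6)
  after r': (1 3 2 5 6 4)
  after f': (1 2 5 4 8)(3 6 7)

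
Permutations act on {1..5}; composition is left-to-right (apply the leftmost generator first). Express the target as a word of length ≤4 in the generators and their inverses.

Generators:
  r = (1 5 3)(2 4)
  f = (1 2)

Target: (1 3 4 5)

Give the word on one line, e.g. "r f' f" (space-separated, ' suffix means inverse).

r f r

  after r: (1 5 3)(2 4)
  after f: (1 5 3 2 4)
  after r: (1 3 4 5)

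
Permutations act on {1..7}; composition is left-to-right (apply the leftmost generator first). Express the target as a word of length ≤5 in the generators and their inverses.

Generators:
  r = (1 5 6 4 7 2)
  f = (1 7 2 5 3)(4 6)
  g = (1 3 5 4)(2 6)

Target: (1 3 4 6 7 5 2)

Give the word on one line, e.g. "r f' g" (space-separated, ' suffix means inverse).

r r g r f'

  after r: (1 5 6 4 7 2)
  after r: (1 6 7)(2 5 4)
  after g: (1 2 4 6 7 3 5)
  after r: (2 7 3 6)
  after f': (1 3 4 6 7 5 2)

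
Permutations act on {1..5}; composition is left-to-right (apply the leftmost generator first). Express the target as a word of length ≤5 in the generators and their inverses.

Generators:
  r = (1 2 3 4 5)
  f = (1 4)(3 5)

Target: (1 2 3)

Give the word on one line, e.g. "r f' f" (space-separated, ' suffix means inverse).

r' f' r'

  after r': (1 5 4 3 2)
  after f': (1 3 2 4 5)
  after r': (1 2 3)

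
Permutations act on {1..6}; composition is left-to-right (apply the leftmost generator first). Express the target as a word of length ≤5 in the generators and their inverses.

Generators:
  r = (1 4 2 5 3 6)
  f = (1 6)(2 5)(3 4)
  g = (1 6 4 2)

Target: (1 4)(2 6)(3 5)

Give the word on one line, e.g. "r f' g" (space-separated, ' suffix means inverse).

r' r' f'

  after r': (1 6 3 5 2 4)
  after r': (1 3 2)(4 6 5)
  after f': (1 4)(2 6)(3 5)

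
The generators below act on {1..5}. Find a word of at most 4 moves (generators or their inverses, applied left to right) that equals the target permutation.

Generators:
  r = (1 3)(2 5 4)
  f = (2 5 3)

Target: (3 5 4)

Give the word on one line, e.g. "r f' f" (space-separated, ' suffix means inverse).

r' r' f f

  after r': (1 3)(2 4 5)
  after r': (2 5 4)
  after f: (2 3)(4 5)
  after f: (3 5 4)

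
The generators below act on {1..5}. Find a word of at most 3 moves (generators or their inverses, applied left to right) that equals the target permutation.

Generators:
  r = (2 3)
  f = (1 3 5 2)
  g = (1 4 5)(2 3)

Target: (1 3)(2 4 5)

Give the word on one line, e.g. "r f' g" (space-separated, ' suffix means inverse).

  after f: (1 3 5 2)
  after r: (1 2)(3 5)
  after g: (1 3)(2 4 5)

f r g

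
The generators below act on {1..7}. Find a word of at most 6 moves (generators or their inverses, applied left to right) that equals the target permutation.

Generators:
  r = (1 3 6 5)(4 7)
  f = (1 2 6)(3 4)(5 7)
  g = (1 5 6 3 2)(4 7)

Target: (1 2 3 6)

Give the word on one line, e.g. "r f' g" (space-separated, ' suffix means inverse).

  after g: (1 5 6 3 2)(4 7)
  after r: (2 3)
  after f': (1 6 2 4 3)(5 7)
  after f': (1 2 3 6)

g r f' f'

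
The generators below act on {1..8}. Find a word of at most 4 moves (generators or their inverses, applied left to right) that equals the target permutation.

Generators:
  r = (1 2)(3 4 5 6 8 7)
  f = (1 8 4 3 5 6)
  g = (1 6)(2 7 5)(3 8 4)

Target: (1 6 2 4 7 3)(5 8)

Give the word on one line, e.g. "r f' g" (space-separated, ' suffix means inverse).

g r' f

  after g: (1 6)(2 7 5)(3 8 4)
  after r': (1 5)(2 8 3 6)(4 7)
  after f: (1 6 2 4 7 3)(5 8)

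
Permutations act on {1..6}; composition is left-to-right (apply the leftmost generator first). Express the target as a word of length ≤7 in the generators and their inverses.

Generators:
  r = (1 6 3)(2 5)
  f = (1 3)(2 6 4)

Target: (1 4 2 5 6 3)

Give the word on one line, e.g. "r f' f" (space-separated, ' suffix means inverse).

r f f f f

  after r: (1 6 3)(2 5)
  after f: (1 4 2 5 6)
  after f: (1 2 5 4 6 3)
  after f: (1 6)(2 5)
  after f: (1 4 2 5 6 3)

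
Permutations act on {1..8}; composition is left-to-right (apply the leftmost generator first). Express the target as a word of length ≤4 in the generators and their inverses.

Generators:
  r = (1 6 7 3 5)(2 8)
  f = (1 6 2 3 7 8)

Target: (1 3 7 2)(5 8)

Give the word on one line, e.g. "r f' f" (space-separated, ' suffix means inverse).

  after r: (1 6 7 3 5)(2 8)
  after f': (2 7)(3 5 8 6)
  after r': (1 5 2 6 7 8)
  after r': (1 3 7 2)(5 8)

r f' r' r'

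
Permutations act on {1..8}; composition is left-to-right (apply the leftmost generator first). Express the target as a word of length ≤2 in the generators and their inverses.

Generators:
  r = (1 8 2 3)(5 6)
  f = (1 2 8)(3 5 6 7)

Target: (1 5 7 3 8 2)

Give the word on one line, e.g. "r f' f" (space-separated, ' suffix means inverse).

  after r': (1 3 2 8)(5 6)
  after f: (1 5 7 3 8 2)

r' f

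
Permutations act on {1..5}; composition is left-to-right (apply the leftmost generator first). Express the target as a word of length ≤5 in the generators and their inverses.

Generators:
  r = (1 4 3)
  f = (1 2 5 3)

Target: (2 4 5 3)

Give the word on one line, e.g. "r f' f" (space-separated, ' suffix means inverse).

  after f: (1 2 5 3)
  after r': (1 2 5 4)
  after f': (3 5 4)
  after f': (1 3 2)(4 5)
  after r: (2 4 5 3)

f r' f' f' r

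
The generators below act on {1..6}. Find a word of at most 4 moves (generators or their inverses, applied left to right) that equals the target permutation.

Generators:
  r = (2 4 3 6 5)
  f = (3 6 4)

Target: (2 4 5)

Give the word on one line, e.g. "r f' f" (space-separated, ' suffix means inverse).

  after f': (3 4 6)
  after r: (2 4 5)

f' r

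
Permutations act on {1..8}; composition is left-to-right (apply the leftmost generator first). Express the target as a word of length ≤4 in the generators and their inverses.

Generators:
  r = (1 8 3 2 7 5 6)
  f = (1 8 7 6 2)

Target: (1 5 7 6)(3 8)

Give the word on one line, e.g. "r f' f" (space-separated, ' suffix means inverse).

  after f': (1 2 6 7 8)
  after f': (1 6 8 2 7)
  after r': (1 5 7 6)(3 8)

f' f' r'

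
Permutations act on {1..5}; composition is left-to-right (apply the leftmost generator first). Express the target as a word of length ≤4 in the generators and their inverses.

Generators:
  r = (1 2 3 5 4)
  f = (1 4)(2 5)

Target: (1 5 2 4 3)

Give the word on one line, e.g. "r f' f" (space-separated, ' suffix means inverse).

  after r': (1 4 5 3 2)
  after f': (2 4)(3 5)
  after r: (1 2)(3 4)
  after f': (1 5 2 4 3)

r' f' r f'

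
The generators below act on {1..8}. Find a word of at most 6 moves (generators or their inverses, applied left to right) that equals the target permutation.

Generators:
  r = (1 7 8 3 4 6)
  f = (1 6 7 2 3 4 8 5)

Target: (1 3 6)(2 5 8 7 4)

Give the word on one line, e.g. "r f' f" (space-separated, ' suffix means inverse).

  after f: (1 6 7 2 3 4 8 5)
  after r': (1 4 7 2 8 5 6)
  after f: (1 8)(2 5 7 3 4)
  after r: (1 3 6)(2 5 8 7 4)

f r' f r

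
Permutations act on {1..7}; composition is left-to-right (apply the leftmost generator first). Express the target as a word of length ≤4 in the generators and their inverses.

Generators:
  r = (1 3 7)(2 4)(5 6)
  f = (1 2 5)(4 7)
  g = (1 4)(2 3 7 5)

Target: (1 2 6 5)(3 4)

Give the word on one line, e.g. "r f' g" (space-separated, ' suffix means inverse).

g' r

  after g': (1 4)(2 5 7 3)
  after r: (1 2 6 5)(3 4)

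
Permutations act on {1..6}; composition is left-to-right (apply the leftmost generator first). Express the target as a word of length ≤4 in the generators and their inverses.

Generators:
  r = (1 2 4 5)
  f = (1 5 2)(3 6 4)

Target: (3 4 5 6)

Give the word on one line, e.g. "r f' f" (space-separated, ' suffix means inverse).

  after r': (1 5 4 2)
  after f': (3 4 5 6)

r' f'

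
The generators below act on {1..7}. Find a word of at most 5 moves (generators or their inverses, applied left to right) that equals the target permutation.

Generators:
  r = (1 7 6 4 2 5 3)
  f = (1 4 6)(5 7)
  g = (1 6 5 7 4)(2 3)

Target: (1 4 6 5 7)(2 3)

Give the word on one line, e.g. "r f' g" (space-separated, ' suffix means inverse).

  after g': (1 4 7 5 6)(2 3)
  after f': (2 3)(4 5)
  after f': (1 6 4 7 5)(2 3)
  after g': (4 5)(6 7)
  after g': (1 4 6 5 7)(2 3)

g' f' f' g' g'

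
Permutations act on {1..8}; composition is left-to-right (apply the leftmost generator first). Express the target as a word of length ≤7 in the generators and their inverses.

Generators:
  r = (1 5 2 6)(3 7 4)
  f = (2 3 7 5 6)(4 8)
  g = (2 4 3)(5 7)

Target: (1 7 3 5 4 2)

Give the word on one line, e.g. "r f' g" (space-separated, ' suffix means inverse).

  after f': (2 6 5 7 3)(4 8)
  after f': (2 5 3 6 7)
  after r': (1 6 3 2)(4 7 5)
  after f': (1 5 8 4 3 6 2)
  after f': (1 7 3 5 4 2)

f' f' r' f' f'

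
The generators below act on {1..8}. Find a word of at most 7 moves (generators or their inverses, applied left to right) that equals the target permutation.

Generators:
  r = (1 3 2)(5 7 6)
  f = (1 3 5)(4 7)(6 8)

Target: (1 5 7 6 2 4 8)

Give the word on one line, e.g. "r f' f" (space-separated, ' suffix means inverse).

r f' r' r' f

  after r: (1 3 2)(5 7 6)
  after f': (2 5 4 7 8 6 3)
  after r': (1 2 6)(4 5)(7 8)
  after r': (1 3)(2 7 8 5 4 6)
  after f: (1 5 7 6 2 4 8)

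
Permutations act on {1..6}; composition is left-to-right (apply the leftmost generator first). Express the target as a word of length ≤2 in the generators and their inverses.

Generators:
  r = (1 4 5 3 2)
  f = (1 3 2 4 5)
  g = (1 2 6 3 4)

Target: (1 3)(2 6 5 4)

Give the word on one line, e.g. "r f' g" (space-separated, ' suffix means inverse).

  after g: (1 2 6 3 4)
  after r': (1 3)(2 6 5 4)

g r'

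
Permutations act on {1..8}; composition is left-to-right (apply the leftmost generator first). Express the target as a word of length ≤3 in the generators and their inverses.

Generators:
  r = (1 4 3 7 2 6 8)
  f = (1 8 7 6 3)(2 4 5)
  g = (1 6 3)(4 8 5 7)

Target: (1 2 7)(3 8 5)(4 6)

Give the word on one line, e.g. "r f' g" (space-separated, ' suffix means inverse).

  after g: (1 6 3)(4 8 5 7)
  after r': (1 2 7)(3 8 5)(4 6)

g r'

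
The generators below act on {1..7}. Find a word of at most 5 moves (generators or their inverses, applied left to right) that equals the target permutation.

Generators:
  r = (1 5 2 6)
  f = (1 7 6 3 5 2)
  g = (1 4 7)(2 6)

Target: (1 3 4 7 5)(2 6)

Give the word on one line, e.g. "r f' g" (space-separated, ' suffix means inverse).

  after f': (1 2 5 3 6 7)
  after f': (1 5 6)(2 3 7)
  after f': (1 3)(2 6)(5 7)
  after g': (1 3 7 5 4)
  after g': (1 3 4 7 5)(2 6)

f' f' f' g' g'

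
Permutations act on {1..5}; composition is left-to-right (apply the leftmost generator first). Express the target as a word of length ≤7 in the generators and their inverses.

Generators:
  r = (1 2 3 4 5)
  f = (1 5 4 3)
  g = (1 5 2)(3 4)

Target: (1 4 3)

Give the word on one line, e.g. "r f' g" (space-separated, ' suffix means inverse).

r f g f' g'

  after r: (1 2 3 4 5)
  after f: (1 2)
  after g: (2 5)(3 4)
  after f': (1 3 5 2)
  after g': (1 4 3)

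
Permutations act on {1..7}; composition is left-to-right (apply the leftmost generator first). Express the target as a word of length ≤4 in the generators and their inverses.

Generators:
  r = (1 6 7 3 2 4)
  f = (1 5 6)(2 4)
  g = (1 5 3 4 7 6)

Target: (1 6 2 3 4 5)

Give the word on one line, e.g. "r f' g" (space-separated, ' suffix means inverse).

  after g': (1 6 7 4 3 5)
  after g': (1 7 3)(4 5 6)
  after r': (1 6 2 3 4 5)

g' g' r'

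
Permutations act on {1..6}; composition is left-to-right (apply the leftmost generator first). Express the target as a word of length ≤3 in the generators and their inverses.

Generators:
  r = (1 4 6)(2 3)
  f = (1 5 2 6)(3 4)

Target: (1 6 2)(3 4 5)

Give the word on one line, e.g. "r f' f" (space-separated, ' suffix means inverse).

r' f r'

  after r': (1 6 4)(2 3)
  after f: (2 4 5)(3 6)
  after r': (1 6 2)(3 4 5)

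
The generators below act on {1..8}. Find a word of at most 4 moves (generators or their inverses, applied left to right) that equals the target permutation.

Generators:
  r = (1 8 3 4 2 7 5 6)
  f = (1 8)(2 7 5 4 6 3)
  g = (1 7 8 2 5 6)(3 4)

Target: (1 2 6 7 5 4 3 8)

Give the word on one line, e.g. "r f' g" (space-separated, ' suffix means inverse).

  after f': (1 8)(2 3 6 4 5 7)
  after r: (1 3)(2 4 6)
  after f: (1 2 6 7 5 4 3 8)

f' r f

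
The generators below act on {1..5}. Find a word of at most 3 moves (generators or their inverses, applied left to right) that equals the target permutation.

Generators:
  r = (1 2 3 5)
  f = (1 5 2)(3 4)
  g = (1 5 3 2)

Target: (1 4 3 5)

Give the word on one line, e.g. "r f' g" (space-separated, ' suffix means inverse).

  after g': (1 2 3 5)
  after g': (1 3)(2 5)
  after f: (1 4 3 5)

g' g' f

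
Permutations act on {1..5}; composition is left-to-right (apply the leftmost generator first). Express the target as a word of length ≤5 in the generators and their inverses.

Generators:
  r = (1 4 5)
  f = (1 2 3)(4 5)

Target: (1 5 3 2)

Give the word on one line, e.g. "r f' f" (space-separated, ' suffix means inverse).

  after r': (1 5 4)
  after r': (1 4 5)
  after f': (1 5 3 2)

r' r' f'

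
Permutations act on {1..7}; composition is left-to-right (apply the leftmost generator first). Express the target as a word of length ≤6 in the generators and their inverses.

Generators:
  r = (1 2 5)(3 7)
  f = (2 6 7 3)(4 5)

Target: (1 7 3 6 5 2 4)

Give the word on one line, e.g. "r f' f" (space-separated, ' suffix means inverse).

r f f f r

  after r: (1 2 5)(3 7)
  after f: (1 6 7 2 4 5)
  after f: (1 7 6 3 2 5)
  after f: (1 3 6 2 4 5)
  after r: (1 7 3 6 5 2 4)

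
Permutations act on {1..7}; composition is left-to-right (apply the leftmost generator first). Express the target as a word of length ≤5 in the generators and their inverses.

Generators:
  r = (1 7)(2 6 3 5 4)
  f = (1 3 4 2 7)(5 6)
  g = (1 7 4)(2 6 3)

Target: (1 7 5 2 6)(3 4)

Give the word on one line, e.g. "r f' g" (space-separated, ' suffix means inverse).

  after r': (1 7)(2 4 5 3 6)
  after f: (3 5 4 6 7)
  after r: (1 7 5 2 6)(3 4)

r' f r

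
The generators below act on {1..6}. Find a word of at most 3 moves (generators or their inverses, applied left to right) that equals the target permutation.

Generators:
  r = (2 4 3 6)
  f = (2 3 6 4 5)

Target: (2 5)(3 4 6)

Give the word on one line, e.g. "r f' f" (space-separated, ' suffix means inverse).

  after r: (2 4 3 6)
  after f: (2 5)(3 4 6)

r f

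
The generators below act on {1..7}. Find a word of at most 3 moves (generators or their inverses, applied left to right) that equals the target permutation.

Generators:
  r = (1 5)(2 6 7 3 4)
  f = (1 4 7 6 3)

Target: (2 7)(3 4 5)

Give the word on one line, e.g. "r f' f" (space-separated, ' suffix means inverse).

  after f': (1 3 6 7 4)
  after r: (1 4 5)(2 6 3 7)
  after f': (2 7)(3 4 5)

f' r f'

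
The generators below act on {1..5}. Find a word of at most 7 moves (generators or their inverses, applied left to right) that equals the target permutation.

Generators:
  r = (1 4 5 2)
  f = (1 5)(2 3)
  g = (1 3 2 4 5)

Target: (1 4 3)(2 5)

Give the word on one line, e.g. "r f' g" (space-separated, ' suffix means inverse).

  after r': (1 2 5 4)
  after r': (1 5)(2 4)
  after g: (2 5 3)
  after r': (1 2 4)(3 5)
  after g: (1 4 3)(2 5)

r' r' g r' g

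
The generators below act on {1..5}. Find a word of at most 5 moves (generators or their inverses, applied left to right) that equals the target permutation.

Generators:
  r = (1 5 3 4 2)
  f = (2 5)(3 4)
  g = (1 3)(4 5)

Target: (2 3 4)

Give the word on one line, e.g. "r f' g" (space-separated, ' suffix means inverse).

  after g': (1 3)(4 5)
  after r': (1 5 3 2 4)
  after r': (2 3 4)
  after f: (2 4 5)
  after f: (2 3 4)

g' r' r' f f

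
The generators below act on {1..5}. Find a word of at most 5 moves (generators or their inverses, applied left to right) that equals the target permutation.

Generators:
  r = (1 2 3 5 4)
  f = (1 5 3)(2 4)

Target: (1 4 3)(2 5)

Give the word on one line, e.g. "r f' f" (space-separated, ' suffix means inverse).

  after f: (1 5 3)(2 4)
  after f: (1 3 5)
  after r': (1 2)(4 5)
  after f: (1 4 3)(2 5)

f f r' f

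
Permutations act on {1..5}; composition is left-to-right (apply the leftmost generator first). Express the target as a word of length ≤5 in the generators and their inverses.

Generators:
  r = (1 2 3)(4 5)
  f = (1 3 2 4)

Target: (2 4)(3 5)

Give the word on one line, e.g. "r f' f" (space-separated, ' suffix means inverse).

f r' f' r

  after f: (1 3 2 4)
  after r': (1 2 5 4 3)
  after f': (1 3 4)(2 5)
  after r: (2 4)(3 5)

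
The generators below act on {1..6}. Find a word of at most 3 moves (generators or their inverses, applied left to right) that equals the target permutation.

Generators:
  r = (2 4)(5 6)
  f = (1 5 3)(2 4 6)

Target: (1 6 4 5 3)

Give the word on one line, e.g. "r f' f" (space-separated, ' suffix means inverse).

  after f': (1 3 5)(2 6 4)
  after f': (1 5 3)(2 4 6)
  after r': (1 6 4 5 3)

f' f' r'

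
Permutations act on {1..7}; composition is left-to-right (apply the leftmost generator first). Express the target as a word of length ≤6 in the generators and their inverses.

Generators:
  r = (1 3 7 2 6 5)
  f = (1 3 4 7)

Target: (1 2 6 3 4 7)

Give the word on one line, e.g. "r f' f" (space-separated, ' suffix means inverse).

f' r r f' r'

  after f': (1 7 4 3)
  after r: (1 2 6 5)(4 7)
  after r: (1 6)(2 5 3 7 4)
  after f': (1 6 7 3 4 2 5)
  after r': (1 2 6 3 4 7)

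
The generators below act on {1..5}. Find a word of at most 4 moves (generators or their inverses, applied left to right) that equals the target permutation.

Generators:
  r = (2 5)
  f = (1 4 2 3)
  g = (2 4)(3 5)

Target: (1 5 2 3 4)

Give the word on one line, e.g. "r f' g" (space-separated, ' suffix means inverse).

r' f' g'

  after r': (2 5)
  after f': (1 3 2 5 4)
  after g': (1 5 2 3 4)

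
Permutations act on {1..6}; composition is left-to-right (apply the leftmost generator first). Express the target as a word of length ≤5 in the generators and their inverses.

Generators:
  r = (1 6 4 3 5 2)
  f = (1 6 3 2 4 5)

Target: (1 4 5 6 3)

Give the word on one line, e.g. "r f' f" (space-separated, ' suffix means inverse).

r f r f'

  after r: (1 6 4 3 5 2)
  after f: (1 3)(2 6 5 4)
  after r: (1 5 3 6 2 4)
  after f': (1 4 5 6 3)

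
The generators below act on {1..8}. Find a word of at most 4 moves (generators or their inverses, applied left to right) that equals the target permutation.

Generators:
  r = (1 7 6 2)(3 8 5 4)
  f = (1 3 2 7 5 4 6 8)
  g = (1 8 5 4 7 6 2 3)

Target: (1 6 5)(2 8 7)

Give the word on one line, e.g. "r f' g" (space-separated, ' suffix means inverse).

  after r': (1 2 6 7)(3 4 5 8)
  after g: (1 3 7 8)
  after r': (1 4 5 8 2 6 7 3)
  after f: (1 6 5)(2 8 7)

r' g r' f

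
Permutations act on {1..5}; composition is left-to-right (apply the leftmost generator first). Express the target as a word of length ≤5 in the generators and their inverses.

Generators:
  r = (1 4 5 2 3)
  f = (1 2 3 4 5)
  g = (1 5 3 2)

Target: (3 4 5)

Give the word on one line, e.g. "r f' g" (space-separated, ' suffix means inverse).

r' f' r g' g'

  after r': (1 3 2 5 4)
  after f': (1 2 4 5 3)
  after r: (1 3 4 2 5)
  after g': (1 5 2)(3 4)
  after g': (3 4 5)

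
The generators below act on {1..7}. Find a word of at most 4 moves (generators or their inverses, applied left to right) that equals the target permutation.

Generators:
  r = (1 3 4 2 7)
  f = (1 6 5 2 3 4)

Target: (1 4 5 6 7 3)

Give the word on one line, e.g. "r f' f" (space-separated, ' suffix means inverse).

  after r: (1 3 4 2 7)
  after f': (1 2 7 4 5 6)
  after r': (1 4 5 6 7 3)

r f' r'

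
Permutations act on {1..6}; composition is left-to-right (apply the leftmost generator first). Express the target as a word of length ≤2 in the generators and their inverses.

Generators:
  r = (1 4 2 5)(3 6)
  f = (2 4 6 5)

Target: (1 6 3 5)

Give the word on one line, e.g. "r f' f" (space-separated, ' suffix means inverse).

r f

  after r: (1 4 2 5)(3 6)
  after f: (1 6 3 5)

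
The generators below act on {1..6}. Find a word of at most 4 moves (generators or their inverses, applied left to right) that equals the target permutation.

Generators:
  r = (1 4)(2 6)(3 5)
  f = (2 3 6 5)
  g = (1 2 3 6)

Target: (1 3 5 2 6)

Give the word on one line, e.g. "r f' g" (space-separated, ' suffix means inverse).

  after g: (1 2 3 6)
  after f: (1 3 5 2 6)

g f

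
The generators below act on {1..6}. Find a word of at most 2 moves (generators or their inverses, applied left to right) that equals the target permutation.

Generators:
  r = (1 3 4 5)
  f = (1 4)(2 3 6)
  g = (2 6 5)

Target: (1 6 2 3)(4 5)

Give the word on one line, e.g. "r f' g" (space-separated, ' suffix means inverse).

  after r: (1 3 4 5)
  after f: (1 6 2 3)(4 5)

r f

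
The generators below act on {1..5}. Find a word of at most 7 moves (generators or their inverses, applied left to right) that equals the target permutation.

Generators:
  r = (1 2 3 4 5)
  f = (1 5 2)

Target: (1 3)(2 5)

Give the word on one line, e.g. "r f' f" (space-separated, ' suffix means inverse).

f' r' f f r

  after f': (1 2 5)
  after r': (2 4 3)
  after f: (1 5 2 4 3)
  after f: (1 2 4 3 5)
  after r: (1 3)(2 5)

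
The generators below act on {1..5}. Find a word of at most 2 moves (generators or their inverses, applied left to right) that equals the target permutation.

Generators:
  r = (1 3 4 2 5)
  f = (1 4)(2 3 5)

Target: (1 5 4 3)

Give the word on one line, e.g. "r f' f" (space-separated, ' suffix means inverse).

r f

  after r: (1 3 4 2 5)
  after f: (1 5 4 3)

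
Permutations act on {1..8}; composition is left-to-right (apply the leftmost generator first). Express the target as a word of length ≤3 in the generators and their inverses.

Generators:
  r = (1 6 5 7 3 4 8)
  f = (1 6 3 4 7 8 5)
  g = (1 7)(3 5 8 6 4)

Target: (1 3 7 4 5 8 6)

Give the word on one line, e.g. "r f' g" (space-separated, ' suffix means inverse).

r f

  after r: (1 6 5 7 3 4 8)
  after f: (1 3 7 4 5 8 6)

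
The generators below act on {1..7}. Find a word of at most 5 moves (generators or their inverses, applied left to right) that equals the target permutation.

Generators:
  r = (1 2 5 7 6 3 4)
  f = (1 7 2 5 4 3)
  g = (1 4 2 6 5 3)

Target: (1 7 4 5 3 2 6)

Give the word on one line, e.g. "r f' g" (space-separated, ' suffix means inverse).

  after f: (1 7 2 5 4 3)
  after r': (1 5 3 4 6 7)
  after r': (1 2)(4 7)(5 6)
  after f: (1 5 6 4 2 7 3)
  after r: (1 7 4 5 3 2 6)

f r' r' f r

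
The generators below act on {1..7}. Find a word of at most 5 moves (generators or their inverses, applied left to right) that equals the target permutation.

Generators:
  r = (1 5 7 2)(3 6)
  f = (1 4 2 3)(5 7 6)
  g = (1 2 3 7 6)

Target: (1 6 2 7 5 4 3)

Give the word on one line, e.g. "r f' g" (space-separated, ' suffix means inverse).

  after r': (1 2 7 5)(3 6)
  after f': (1 4)(2 5 3 7 6)
  after g': (1 4 6)(2 5)
  after f': (2 6 3)(4 7 5)
  after g': (1 6 2 7 5 4 3)

r' f' g' f' g'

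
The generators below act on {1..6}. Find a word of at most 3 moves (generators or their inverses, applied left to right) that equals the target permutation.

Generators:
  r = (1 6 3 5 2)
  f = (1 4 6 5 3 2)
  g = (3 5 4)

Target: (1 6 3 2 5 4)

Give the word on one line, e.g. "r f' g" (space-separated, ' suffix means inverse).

  after r': (1 2 5 3 6)
  after r': (1 5 6 2 3)
  after f': (1 6 3 2 5 4)

r' r' f'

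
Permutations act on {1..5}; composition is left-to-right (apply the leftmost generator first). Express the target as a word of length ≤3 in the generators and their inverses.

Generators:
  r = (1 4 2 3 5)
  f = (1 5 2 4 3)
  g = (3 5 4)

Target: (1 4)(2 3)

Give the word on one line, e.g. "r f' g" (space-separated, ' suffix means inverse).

r' g

  after r': (1 5 3 2 4)
  after g: (1 4)(2 3)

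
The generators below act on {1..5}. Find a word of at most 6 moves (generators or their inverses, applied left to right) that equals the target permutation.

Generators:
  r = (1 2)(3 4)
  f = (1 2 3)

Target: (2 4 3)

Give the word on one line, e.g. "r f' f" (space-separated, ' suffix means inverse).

f r r r

  after f: (1 2 3)
  after r: (2 4 3)
  after r: (1 2 3)
  after r: (2 4 3)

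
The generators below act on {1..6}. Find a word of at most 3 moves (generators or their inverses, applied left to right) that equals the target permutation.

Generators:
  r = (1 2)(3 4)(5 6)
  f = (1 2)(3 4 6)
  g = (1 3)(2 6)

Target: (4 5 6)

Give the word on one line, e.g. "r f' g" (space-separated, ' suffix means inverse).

  after f: (1 2)(3 4 6)
  after r': (4 5 6)

f r'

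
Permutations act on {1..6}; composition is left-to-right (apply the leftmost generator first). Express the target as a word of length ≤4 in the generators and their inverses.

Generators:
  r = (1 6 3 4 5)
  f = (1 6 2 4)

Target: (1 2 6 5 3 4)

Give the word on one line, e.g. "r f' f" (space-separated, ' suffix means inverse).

r' r' f'

  after r': (1 5 4 3 6)
  after r': (1 4 6 5 3)
  after f': (1 2 6 5 3 4)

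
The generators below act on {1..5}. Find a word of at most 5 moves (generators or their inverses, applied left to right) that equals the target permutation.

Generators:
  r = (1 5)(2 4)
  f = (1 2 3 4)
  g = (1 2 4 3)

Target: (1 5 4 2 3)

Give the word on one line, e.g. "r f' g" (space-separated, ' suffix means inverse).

  after r: (1 5)(2 4)
  after f: (1 5 2)(3 4)
  after f: (1 5 3)
  after g: (1 5)(2 4 3)
  after f': (1 5 4 2 3)

r f f g f'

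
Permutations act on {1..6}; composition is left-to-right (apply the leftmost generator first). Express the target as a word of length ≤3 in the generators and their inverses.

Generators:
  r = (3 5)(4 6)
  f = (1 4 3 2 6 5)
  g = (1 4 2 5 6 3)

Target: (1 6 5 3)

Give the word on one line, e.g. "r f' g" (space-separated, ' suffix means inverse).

  after f: (1 4 3 2 6 5)
  after g: (1 2 3 5 4)
  after f: (1 6 5 3)

f g f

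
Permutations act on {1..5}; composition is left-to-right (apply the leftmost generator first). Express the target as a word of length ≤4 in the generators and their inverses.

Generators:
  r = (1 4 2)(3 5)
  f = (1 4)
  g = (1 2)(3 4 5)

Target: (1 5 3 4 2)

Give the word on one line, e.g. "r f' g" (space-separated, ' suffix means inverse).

r' r' g' g'

  after r': (1 2 4)(3 5)
  after r': (1 4 2)
  after g': (1 3 5 4)
  after g': (1 5 3 4 2)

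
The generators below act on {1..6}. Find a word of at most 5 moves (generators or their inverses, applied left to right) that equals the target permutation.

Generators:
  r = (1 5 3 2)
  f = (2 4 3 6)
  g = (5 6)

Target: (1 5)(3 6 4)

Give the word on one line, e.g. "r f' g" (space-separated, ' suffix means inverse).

f r' g' f' g'

  after f: (2 4 3 6)
  after r': (1 2 4 5)(3 6)
  after g': (1 2 4 6 3 5)
  after f': (1 6 4 3 5)
  after g': (1 5)(3 6 4)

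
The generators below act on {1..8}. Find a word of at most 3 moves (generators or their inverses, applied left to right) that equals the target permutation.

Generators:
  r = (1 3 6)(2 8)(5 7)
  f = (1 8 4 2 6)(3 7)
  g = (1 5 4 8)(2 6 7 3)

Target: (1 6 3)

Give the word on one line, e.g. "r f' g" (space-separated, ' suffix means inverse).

r r

  after r: (1 3 6)(2 8)(5 7)
  after r: (1 6 3)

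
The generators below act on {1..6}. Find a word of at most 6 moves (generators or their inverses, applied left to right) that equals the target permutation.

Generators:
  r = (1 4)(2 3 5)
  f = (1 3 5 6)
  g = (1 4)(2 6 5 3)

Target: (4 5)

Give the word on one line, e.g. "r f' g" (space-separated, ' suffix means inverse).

  after g': (1 4)(2 3 5 6)
  after f: (1 4 3 6 2 5)
  after g: (2 3 5 4)
  after r: (1 4 3 2 5)
  after r: (4 5)

g' f g r r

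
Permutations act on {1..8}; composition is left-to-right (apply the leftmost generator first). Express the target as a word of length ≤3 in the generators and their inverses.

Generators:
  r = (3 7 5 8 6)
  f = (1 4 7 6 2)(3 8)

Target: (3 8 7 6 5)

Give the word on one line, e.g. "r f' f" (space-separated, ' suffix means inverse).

  after r': (3 6 8 5 7)
  after r': (3 8 7 6 5)

r' r'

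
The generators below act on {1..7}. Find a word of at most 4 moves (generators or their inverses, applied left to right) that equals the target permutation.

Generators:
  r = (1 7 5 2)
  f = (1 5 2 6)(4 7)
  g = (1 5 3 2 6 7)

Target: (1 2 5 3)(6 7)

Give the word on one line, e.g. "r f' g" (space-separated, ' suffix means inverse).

r' g r' g'

  after r': (1 2 5 7)
  after g: (1 6 7 5)(2 3)
  after r': (1 6)(2 3 5)
  after g': (1 2 5 3)(6 7)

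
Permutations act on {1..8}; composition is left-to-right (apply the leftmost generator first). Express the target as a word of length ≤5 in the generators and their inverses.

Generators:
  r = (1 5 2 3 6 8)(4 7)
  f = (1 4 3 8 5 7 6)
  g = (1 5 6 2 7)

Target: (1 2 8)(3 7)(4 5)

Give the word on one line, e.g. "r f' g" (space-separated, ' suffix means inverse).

r' f f g' f'

  after r': (1 8 6 3 2 5)(4 7)
  after f: (1 5 4 6 8)(2 7 3)
  after f: (1 7 8 4)(2 6 5 3)
  after g': (1 2 5 3 6)(4 7 8)
  after f': (1 2 8)(3 7)(4 5)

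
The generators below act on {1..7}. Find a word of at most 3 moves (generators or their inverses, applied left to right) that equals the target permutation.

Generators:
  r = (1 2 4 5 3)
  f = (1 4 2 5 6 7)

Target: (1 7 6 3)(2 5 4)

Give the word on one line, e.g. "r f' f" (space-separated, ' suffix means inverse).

  after f': (1 7 6 5 2 4)
  after r: (1 7 6 3)(2 5 4)

f' r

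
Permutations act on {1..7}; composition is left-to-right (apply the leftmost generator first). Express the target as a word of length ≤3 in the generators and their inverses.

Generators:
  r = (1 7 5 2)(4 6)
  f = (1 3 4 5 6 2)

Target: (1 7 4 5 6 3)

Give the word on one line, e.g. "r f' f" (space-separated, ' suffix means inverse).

  after r: (1 7 5 2)(4 6)
  after f': (1 7 4 5 6 3)

r f'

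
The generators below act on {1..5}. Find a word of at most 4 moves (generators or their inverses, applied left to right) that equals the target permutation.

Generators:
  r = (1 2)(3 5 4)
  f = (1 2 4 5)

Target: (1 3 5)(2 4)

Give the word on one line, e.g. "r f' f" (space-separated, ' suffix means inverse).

f f r

  after f: (1 2 4 5)
  after f: (1 4)(2 5)
  after r: (1 3 5)(2 4)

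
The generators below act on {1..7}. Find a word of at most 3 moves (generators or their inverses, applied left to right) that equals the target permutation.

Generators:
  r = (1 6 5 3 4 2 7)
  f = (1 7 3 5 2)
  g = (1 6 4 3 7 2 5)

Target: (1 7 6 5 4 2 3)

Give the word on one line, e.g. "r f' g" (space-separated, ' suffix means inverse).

f' r

  after f': (1 2 5 3 7)
  after r: (1 7 6 5 4 2 3)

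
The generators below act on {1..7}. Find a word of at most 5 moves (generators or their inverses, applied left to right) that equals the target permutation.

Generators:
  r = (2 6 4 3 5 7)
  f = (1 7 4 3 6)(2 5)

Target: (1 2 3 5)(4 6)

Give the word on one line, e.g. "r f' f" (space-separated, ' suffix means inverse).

f' f' r f'

  after f': (1 6 3 4 7)(2 5)
  after f': (1 3 7 6 4)
  after r: (1 5 7 4)(2 6 3)
  after f': (1 2 3 5)(4 6)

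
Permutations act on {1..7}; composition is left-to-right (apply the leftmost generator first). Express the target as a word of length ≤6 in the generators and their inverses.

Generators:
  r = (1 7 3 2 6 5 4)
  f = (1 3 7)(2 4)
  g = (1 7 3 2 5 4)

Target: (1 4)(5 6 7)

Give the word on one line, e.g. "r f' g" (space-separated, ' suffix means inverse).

r' f g g

  after r': (1 4 5 6 2 3 7)
  after f: (1 2 7 3)(4 5 6)
  after g: (1 5 6)(2 3 7)
  after g: (1 4)(5 6 7)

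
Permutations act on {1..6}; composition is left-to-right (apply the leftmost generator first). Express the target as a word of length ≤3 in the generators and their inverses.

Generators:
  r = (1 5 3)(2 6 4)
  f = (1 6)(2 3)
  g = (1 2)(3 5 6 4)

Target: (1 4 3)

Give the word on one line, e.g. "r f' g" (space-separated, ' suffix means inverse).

  after g': (1 2)(3 4 6 5)
  after r': (1 4 2 3 6)
  after f': (1 4 3)

g' r' f'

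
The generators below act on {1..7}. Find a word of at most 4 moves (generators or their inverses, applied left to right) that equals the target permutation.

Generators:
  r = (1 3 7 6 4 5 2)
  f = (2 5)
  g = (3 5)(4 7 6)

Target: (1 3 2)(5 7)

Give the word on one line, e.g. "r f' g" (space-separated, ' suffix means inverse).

  after g': (3 5)(4 6 7)
  after r: (1 3 2)(5 7)

g' r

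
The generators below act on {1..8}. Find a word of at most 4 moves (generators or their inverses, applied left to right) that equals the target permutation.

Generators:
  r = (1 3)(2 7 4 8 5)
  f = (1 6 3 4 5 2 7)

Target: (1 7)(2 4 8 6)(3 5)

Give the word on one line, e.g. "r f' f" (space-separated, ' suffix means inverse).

f r' f' f'

  after f: (1 6 3 4 5 2 7)
  after r': (1 6)(3 7)(4 8)
  after f': (2 5 4 8 3)(6 7)
  after f': (1 7)(2 4 8 6)(3 5)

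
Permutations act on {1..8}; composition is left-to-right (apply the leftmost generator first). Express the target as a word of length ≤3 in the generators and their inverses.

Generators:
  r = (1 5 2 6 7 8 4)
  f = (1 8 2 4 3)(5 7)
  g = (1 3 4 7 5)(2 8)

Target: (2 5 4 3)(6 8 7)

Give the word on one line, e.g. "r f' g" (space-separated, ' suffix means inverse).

f r r

  after f: (1 8 2 4 3)(5 7)
  after r: (1 4 3 5 8 6 7 2)
  after r: (2 5 4 3)(6 8 7)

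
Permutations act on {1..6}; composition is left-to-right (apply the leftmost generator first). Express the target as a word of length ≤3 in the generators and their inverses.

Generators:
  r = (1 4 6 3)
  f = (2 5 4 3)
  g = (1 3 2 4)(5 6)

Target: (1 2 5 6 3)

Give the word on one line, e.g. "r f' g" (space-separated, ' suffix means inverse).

  after g': (1 4 2 3)(5 6)
  after f': (1 5 6 2 4 3)
  after f': (1 2 5 6 3)

g' f' f'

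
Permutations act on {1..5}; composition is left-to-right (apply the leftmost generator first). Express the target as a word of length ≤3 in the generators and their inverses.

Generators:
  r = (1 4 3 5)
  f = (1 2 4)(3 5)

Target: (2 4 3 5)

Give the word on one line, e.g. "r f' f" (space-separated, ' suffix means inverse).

f r' f'

  after f: (1 2 4)(3 5)
  after r': (1 2)(4 5)
  after f': (2 4 3 5)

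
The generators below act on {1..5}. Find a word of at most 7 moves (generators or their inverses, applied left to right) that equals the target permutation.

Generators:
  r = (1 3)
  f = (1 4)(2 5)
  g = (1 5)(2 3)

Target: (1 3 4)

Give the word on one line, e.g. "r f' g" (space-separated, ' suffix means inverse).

  after r': (1 3)
  after f': (1 3 4)(2 5)
  after g: (1 2)(3 4 5)
  after r: (1 2 3 4 5)
  after g: (1 3 4)

r' f' g r g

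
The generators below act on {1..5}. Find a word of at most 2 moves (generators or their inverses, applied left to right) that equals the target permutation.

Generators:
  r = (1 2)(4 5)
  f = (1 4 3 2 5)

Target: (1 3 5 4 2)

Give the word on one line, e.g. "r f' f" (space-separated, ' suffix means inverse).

  after f: (1 4 3 2 5)
  after f: (1 3 5 4 2)

f f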